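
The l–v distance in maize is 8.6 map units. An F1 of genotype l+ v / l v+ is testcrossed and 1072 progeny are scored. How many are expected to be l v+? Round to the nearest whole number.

A map distance of 8.6 map units corresponds to a recombination frequency of 0.086.
The F1 is l+ v / l v+, so l v+ is a parental gamete class with expected frequency (1 − r)/2 = 0.914/2 = 0.4570.
Expected number = 0.4570 × 1072 = 489.90 ≈ 490.

490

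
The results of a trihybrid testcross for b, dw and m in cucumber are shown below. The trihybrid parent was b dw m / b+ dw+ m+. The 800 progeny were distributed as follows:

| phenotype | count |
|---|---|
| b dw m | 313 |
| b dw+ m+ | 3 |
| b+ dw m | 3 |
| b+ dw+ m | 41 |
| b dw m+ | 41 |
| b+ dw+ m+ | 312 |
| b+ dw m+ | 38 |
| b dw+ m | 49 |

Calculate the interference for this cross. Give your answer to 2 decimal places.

The two rarest classes, b+ dw m and b dw+ m+, are the double crossovers. Comparing them with the parentals, only the b allele has switched, so b is the middle locus and the order is dw – b – m.
dw–b: (87 + 6)/800 = 0.1163; b–m: (82 + 6)/800 = 0.1100.
Expected DCO frequency = 0.1163 × 0.1100 ≈ 0.01279; observed = 6/800 ≈ 0.00750.
Coefficient of coincidence = 0.00750/0.01279 ≈ 0.59; interference = 1 − 0.59 = 0.41.

0.41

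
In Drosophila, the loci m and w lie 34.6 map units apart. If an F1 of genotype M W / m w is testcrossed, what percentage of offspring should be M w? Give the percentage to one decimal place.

17.3%

A map distance of 34.6 map units corresponds to a recombination frequency of 0.346.
The F1 is M W / m w, so M w is a recombinant gamete class with expected frequency r/2 = 0.346/2 = 0.1730.
That is 0.1730 = 17.3% of the progeny.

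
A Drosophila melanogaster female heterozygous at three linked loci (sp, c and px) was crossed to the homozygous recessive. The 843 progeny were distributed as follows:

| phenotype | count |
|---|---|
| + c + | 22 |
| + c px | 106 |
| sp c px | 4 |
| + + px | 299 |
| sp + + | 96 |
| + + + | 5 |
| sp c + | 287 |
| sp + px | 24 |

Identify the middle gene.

The two most frequent reciprocal classes, + + px and sp c +, are the parental types, so the F1 was + + px / sp c +.
The two rarest classes, + + + and sp c px, are the double crossovers. Comparing them with the parentals, only the px allele has switched, so px is the middle locus and the order is sp – px – c.

px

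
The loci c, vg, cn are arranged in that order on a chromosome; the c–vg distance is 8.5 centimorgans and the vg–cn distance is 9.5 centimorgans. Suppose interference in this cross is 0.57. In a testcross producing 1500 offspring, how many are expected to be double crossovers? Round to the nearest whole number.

Map distances give recombination frequencies of 0.085 and 0.095 for the two intervals.
With interference 0.57 (so coincidence = 0.43), expected double-crossover frequency = 0.085 × 0.095 × 0.43 = 0.00347.
Expected number = 0.00347 × 1500 = 5.21 ≈ 5.

5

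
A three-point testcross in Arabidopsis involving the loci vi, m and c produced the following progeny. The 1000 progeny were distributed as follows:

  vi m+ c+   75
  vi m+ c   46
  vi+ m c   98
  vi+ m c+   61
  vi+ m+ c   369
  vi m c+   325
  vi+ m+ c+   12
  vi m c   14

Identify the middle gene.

The two most frequent reciprocal classes, vi+ m+ c and vi m c+, are the parental types, so the F1 was vi+ m+ c / vi m c+.
The two rarest classes, vi+ m+ c+ and vi m c, are the double crossovers. Comparing them with the parentals, only the c allele has switched, so c is the middle locus and the order is vi – c – m.

c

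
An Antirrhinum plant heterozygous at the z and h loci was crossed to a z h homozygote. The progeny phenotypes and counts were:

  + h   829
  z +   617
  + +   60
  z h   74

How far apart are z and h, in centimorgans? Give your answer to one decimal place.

The two most frequent classes, + h (829) and z + (617), are the parental types, so the F1 was + h / z +.
The recombinant classes are + + and z h: 60 + 74 = 134.
Recombination frequency = 134/1580 = 0.0848 ≈ 8.5%, i.e. 8.5 centimorgans.

8.5 centimorgans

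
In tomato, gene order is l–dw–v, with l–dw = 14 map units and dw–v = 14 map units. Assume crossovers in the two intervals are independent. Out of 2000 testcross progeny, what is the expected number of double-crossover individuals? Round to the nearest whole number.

39

Map distances give recombination frequencies of 0.140 and 0.140 for the two intervals.
With no interference, expected double-crossover frequency = 0.140 × 0.140 = 0.01960.
Expected number = 0.01960 × 2000 = 39.20 ≈ 39.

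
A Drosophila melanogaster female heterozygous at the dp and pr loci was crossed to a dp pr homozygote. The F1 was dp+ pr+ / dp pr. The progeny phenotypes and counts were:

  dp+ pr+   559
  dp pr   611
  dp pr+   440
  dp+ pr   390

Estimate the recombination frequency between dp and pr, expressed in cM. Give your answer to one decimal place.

The recombinant classes are dp+ pr and dp pr+: 390 + 440 = 830.
Recombination frequency = 830/2000 = 0.4150 ≈ 41.5%, i.e. 41.5 cM.

41.5 cM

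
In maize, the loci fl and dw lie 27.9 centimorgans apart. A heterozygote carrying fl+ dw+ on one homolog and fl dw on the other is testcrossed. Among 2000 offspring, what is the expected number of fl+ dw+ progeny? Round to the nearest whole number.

721

A map distance of 27.9 centimorgans corresponds to a recombination frequency of 0.279.
The F1 is fl+ dw+ / fl dw, so fl+ dw+ is a parental gamete class with expected frequency (1 − r)/2 = 0.721/2 = 0.3605.
Expected number = 0.3605 × 2000 = 721.00 ≈ 721.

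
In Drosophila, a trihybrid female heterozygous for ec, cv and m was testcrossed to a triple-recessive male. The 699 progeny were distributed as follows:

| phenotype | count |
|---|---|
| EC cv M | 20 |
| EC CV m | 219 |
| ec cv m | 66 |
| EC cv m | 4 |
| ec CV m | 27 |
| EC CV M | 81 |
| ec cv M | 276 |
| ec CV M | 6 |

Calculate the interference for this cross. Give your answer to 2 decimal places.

The two most frequent reciprocal classes, EC CV m and ec cv M, are the parental types, so the F1 was EC CV m / ec cv M.
The two rarest classes, EC cv m and ec CV M, are the double crossovers. Comparing them with the parentals, only the cv allele has switched, so cv is the middle locus and the order is m – cv – ec.
m–cv: (147 + 10)/699 = 0.2246; cv–ec: (47 + 10)/699 = 0.0815.
Expected DCO frequency = 0.2246 × 0.0815 ≈ 0.01830; observed = 10/699 ≈ 0.01431.
Coefficient of coincidence = 0.01431/0.01830 ≈ 0.78; interference = 1 − 0.78 = 0.22.

0.22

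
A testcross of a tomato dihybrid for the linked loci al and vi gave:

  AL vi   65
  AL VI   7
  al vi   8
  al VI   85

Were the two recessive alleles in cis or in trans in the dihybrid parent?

trans

The two most frequent classes are AL vi (65) and al VI (85); these are the parental (non-recombinant) types.
So the F1 carried AL vi on one chromosome and al VI on the other — the recessive alleles are on opposite chromosomes (trans / repulsion).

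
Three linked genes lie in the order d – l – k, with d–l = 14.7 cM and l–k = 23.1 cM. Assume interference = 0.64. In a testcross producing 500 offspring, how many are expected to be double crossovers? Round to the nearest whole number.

6

Map distances give recombination frequencies of 0.147 and 0.231 for the two intervals.
With interference 0.64 (so coincidence = 0.36), expected double-crossover frequency = 0.147 × 0.231 × 0.36 = 0.01222.
Expected number = 0.01222 × 500 = 6.11 ≈ 6.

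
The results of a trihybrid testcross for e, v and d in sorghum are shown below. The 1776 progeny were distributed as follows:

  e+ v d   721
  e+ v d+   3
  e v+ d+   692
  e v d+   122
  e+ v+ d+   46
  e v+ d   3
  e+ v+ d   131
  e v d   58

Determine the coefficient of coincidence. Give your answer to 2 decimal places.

0.37

The two most frequent reciprocal classes, e+ v d and e v+ d+, are the parental types, so the F1 was e+ v d / e v+ d+.
The two rarest classes, e+ v d+ and e v+ d, are the double crossovers. Comparing them with the parentals, only the d allele has switched, so d is the middle locus and the order is v – d – e.
v–d: (253 + 6)/1776 = 0.1458; d–e: (104 + 6)/1776 = 0.0619.
Expected DCO frequency = 0.1458 × 0.0619 ≈ 0.00903; observed = 6/1776 ≈ 0.00338.
Coefficient of coincidence = 0.00338/0.00903 ≈ 0.37.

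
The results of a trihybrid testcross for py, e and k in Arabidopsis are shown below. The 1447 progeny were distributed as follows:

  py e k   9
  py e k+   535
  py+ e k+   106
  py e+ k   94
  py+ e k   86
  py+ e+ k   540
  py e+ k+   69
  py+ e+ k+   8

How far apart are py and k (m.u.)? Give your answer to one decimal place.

15.0 m.u.

The two most frequent reciprocal classes, py e k+ and py+ e+ k, are the parental types, so the F1 was py e k+ / py+ e+ k.
The two rarest classes, py e k and py+ e+ k+, are the double crossovers. Comparing them with the parentals, only the k allele has switched, so k is the middle locus and the order is e – k – py.
Crossovers in the k–py interval produce the single-crossover classes py+ e k+ and py e+ k (106 + 94 = 200) plus the double crossovers (17).
RF(k–py) = (200 + 17) / 1447 = 217/1447 = 0.1500 → 15.0 m.u.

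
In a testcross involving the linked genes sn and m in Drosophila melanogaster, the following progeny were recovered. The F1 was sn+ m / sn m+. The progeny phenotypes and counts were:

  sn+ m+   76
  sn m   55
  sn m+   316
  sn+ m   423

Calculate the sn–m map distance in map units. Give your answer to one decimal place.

The recombinant classes are sn+ m+ and sn m: 76 + 55 = 131.
Recombination frequency = 131/870 = 0.1506 ≈ 15.1%, i.e. 15.1 map units.

15.1 map units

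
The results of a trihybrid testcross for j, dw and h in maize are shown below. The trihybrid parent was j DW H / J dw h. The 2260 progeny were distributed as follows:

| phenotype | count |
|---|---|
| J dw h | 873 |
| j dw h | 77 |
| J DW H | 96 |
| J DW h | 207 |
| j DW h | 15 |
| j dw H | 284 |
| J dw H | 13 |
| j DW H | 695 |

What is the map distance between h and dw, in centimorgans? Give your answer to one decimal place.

The two rarest classes, j DW h and J dw H, are the double crossovers. Comparing them with the parentals, only the h allele has switched, so h is the middle locus and the order is j – h – dw.
Crossovers in the h–dw interval produce the single-crossover classes j dw H and J DW h (284 + 207 = 491) plus the double crossovers (28).
RF(h–dw) = (491 + 28) / 2260 = 519/2260 = 0.2296 → 23.0 centimorgans.

23.0 centimorgans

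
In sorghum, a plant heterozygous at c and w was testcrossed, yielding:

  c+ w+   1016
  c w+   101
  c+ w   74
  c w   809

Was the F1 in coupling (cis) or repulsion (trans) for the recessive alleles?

The two most frequent classes are c+ w+ (1016) and c w (809); these are the parental (non-recombinant) types.
So the F1 carried c+ w+ on one chromosome and c w on the other — the recessive alleles are on the same chromosome (cis / coupling).

cis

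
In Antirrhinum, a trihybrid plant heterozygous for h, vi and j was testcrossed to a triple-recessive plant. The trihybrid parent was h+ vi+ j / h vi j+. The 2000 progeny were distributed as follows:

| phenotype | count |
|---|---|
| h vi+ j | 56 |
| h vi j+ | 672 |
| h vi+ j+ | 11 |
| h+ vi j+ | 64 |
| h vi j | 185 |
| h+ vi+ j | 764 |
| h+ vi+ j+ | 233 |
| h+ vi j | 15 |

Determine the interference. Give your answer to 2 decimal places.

The two rarest classes, h+ vi j and h vi+ j+, are the double crossovers. Comparing them with the parentals, only the vi allele has switched, so vi is the middle locus and the order is h – vi – j.
h–vi: (120 + 26)/2000 = 0.0730; vi–j: (418 + 26)/2000 = 0.2220.
Expected DCO frequency = 0.0730 × 0.2220 ≈ 0.01621; observed = 26/2000 ≈ 0.01300.
Coefficient of coincidence = 0.01300/0.01621 ≈ 0.80; interference = 1 − 0.80 = 0.20.

0.20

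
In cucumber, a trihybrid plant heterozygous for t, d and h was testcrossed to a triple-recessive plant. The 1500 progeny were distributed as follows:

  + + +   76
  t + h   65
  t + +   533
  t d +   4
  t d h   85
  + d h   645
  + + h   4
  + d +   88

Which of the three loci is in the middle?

The two most frequent reciprocal classes, + d h and t + +, are the parental types, so the F1 was + d h / t + +.
The two rarest classes, + + h and t d +, are the double crossovers. Comparing them with the parentals, only the d allele has switched, so d is the middle locus and the order is h – d – t.

d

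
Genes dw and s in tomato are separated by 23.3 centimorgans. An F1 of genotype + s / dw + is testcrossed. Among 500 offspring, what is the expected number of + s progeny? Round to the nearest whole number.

192

A map distance of 23.3 centimorgans corresponds to a recombination frequency of 0.233.
The F1 is + s / dw +, so + s is a parental gamete class with expected frequency (1 − r)/2 = 0.767/2 = 0.3835.
Expected number = 0.3835 × 500 = 191.75 ≈ 192.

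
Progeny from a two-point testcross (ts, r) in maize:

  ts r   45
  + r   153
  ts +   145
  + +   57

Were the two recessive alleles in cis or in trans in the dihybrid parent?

trans

The two most frequent classes are + r (153) and ts + (145); these are the parental (non-recombinant) types.
So the F1 carried + r on one chromosome and ts + on the other — the recessive alleles are on opposite chromosomes (trans / repulsion).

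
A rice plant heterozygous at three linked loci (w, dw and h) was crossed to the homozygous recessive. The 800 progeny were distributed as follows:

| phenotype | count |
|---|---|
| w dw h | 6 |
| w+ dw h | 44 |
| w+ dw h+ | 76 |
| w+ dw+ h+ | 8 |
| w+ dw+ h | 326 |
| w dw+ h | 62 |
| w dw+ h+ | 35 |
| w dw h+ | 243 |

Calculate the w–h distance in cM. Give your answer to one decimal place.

The two most frequent reciprocal classes, w+ dw+ h and w dw h+, are the parental types, so the F1 was w+ dw+ h / w dw h+.
The two rarest classes, w+ dw+ h+ and w dw h, are the double crossovers. Comparing them with the parentals, only the h allele has switched, so h is the middle locus and the order is w – h – dw.
Crossovers in the w–h interval produce the single-crossover classes w dw+ h and w+ dw h+ (62 + 76 = 138) plus the double crossovers (14).
RF(w–h) = (138 + 14) / 800 = 152/800 = 0.1900 → 19.0 cM.

19.0 cM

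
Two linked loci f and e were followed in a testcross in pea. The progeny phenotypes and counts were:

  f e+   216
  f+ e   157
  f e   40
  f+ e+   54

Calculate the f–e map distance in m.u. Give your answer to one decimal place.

The two most frequent classes, f+ e (157) and f e+ (216), are the parental types, so the F1 was f+ e / f e+.
The recombinant classes are f+ e+ and f e: 54 + 40 = 94.
Recombination frequency = 94/467 = 0.2013 ≈ 20.1%, i.e. 20.1 m.u.

20.1 m.u.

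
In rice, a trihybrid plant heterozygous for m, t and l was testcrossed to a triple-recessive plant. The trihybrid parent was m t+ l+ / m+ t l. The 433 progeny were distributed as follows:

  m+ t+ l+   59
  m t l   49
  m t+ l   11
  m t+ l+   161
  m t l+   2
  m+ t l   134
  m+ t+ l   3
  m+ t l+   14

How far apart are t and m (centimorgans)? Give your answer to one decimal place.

The two rarest classes, m t l+ and m+ t+ l, are the double crossovers. Comparing them with the parentals, only the t allele has switched, so t is the middle locus and the order is m – t – l.
Crossovers in the m–t interval produce the single-crossover classes m+ t+ l+ and m t l (59 + 49 = 108) plus the double crossovers (5).
RF(m–t) = (108 + 5) / 433 = 113/433 = 0.2610 → 26.1 centimorgans.

26.1 centimorgans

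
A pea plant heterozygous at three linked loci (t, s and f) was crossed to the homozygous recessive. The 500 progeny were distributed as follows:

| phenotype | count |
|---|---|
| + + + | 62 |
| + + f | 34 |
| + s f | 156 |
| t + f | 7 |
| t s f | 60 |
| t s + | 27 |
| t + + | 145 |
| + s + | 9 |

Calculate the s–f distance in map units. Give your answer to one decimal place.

The two most frequent reciprocal classes, t + + and + s f, are the parental types, so the F1 was t + + / + s f.
The two rarest classes, t + f and + s +, are the double crossovers. Comparing them with the parentals, only the f allele has switched, so f is the middle locus and the order is s – f – t.
Crossovers in the s–f interval produce the single-crossover classes t s + and + + f (27 + 34 = 61) plus the double crossovers (16).
RF(s–f) = (61 + 16) / 500 = 77/500 = 0.1540 → 15.4 map units.

15.4 map units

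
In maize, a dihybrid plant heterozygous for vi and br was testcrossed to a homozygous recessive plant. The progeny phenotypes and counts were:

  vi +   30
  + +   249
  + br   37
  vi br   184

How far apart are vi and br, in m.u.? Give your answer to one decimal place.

13.4 m.u.

The two most frequent classes, + + (249) and vi br (184), are the parental types, so the F1 was + + / vi br.
The recombinant classes are + br and vi +: 37 + 30 = 67.
Recombination frequency = 67/500 = 0.1340 ≈ 13.4%, i.e. 13.4 m.u.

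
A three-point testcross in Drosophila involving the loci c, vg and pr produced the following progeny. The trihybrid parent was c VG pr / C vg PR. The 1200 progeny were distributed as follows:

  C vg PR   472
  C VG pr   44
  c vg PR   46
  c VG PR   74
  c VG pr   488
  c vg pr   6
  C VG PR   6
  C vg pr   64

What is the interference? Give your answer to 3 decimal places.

0.059

The two rarest classes, c vg pr and C VG PR, are the double crossovers. Comparing them with the parentals, only the vg allele has switched, so vg is the middle locus and the order is c – vg – pr.
c–vg: (90 + 12)/1200 = 0.0850; vg–pr: (138 + 12)/1200 = 0.1250.
Expected DCO frequency = 0.0850 × 0.1250 ≈ 0.01063; observed = 12/1200 ≈ 0.01000.
Coefficient of coincidence = 0.01000/0.01063 ≈ 0.941; interference = 1 − 0.941 = 0.059.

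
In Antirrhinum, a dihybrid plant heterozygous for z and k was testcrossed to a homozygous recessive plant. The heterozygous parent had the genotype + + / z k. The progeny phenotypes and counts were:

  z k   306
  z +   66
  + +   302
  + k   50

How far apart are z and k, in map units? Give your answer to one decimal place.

16.0 map units

The recombinant classes are + k and z +: 50 + 66 = 116.
Recombination frequency = 116/724 = 0.1602 ≈ 16.0%, i.e. 16.0 map units.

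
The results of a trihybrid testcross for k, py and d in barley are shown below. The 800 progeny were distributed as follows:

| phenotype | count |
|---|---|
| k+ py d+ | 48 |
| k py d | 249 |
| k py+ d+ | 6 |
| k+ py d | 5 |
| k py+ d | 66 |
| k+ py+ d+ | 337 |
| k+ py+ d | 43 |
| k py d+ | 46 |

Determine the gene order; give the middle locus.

k

The two most frequent reciprocal classes, k py d and k+ py+ d+, are the parental types, so the F1 was k py d / k+ py+ d+.
The two rarest classes, k+ py d and k py+ d+, are the double crossovers. Comparing them with the parentals, only the k allele has switched, so k is the middle locus and the order is py – k – d.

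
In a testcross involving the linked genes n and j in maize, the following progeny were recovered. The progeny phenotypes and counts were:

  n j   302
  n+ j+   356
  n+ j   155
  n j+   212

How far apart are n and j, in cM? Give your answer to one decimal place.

35.8 cM

The two most frequent classes, n+ j+ (356) and n j (302), are the parental types, so the F1 was n+ j+ / n j.
The recombinant classes are n+ j and n j+: 155 + 212 = 367.
Recombination frequency = 367/1025 = 0.3580 ≈ 35.8%, i.e. 35.8 cM.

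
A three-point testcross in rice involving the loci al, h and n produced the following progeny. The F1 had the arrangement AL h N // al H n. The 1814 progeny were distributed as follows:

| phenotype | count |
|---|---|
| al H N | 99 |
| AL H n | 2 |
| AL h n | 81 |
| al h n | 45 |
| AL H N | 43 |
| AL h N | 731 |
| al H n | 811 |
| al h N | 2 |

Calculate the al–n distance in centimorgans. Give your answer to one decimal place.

The two rarest classes, al h N and AL H n, are the double crossovers. Comparing them with the parentals, only the al allele has switched, so al is the middle locus and the order is h – al – n.
Crossovers in the al–n interval produce the single-crossover classes AL h n and al H N (81 + 99 = 180) plus the double crossovers (4).
RF(al–n) = (180 + 4) / 1814 = 184/1814 = 0.1014 → 10.1 centimorgans.

10.1 centimorgans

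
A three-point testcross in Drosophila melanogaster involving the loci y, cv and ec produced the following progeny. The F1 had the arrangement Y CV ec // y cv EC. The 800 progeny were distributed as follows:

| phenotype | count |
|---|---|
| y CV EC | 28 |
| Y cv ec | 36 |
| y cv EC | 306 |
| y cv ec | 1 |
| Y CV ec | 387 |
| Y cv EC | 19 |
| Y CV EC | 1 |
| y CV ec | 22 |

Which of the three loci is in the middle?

The two rarest classes, Y CV EC and y cv ec, are the double crossovers. Comparing them with the parentals, only the ec allele has switched, so ec is the middle locus and the order is y – ec – cv.

ec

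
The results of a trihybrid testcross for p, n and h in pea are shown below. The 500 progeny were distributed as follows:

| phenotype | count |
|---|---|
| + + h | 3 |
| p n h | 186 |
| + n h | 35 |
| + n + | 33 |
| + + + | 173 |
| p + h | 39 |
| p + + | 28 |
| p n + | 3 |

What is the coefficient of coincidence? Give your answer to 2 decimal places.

The two most frequent reciprocal classes, p n h and + + +, are the parental types, so the F1 was p n h / + + +.
The two rarest classes, p n + and + + h, are the double crossovers. Comparing them with the parentals, only the h allele has switched, so h is the middle locus and the order is n – h – p.
n–h: (72 + 6)/500 = 0.1560; h–p: (63 + 6)/500 = 0.1380.
Expected DCO frequency = 0.1560 × 0.1380 ≈ 0.02153; observed = 6/500 ≈ 0.01200.
Coefficient of coincidence = 0.01200/0.02153 ≈ 0.56.

0.56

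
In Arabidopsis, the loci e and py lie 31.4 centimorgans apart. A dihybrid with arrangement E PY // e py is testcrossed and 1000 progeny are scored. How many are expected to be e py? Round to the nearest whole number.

A map distance of 31.4 centimorgans corresponds to a recombination frequency of 0.314.
The F1 is E PY / e py, so e py is a parental gamete class with expected frequency (1 − r)/2 = 0.686/2 = 0.3430.
Expected number = 0.3430 × 1000 = 343.00 ≈ 343.

343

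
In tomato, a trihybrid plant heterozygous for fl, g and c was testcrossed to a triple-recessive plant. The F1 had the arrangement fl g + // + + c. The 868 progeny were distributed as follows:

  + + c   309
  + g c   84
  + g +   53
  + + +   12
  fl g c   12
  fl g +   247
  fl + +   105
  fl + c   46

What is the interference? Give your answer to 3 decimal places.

The two rarest classes, fl g c and + + +, are the double crossovers. Comparing them with the parentals, only the c allele has switched, so c is the middle locus and the order is fl – c – g.
fl–c: (99 + 24)/868 = 0.1417; c–g: (189 + 24)/868 = 0.2454.
Expected DCO frequency = 0.1417 × 0.2454 ≈ 0.03477; observed = 24/868 ≈ 0.02765.
Coefficient of coincidence = 0.02765/0.03477 ≈ 0.795; interference = 1 − 0.795 = 0.205.

0.205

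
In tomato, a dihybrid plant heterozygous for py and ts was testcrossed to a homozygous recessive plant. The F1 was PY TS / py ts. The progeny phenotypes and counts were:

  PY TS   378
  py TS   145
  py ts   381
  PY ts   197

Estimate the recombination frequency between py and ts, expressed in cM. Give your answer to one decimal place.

31.1 cM

The recombinant classes are PY ts and py TS: 197 + 145 = 342.
Recombination frequency = 342/1101 = 0.3106 ≈ 31.1%, i.e. 31.1 cM.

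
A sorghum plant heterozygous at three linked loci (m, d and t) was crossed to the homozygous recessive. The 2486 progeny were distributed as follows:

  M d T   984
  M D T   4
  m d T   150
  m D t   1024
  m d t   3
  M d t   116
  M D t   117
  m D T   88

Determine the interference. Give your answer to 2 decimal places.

0.70

The two most frequent reciprocal classes, M d T and m D t, are the parental types, so the F1 was M d T / m D t.
The two rarest classes, M D T and m d t, are the double crossovers. Comparing them with the parentals, only the d allele has switched, so d is the middle locus and the order is m – d – t.
m–d: (267 + 7)/2486 = 0.1102; d–t: (204 + 7)/2486 = 0.0849.
Expected DCO frequency = 0.1102 × 0.0849 ≈ 0.00936; observed = 7/2486 ≈ 0.00282.
Coefficient of coincidence = 0.00282/0.00936 ≈ 0.30; interference = 1 − 0.30 = 0.70.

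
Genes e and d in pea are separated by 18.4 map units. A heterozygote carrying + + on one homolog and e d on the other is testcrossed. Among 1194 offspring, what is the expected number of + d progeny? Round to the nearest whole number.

A map distance of 18.4 map units corresponds to a recombination frequency of 0.184.
The F1 is + + / e d, so + d is a recombinant gamete class with expected frequency r/2 = 0.184/2 = 0.0920.
Expected number = 0.0920 × 1194 = 109.85 ≈ 110.

110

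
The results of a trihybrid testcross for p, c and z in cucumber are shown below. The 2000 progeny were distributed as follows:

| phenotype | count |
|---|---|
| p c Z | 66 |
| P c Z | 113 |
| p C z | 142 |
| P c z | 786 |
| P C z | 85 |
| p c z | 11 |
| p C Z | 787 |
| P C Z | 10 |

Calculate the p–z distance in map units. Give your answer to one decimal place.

The two most frequent reciprocal classes, p C Z and P c z, are the parental types, so the F1 was p C Z / P c z.
The two rarest classes, P C Z and p c z, are the double crossovers. Comparing them with the parentals, only the p allele has switched, so p is the middle locus and the order is z – p – c.
Crossovers in the z–p interval produce the single-crossover classes p C z and P c Z (142 + 113 = 255) plus the double crossovers (21).
RF(z–p) = (255 + 21) / 2000 = 276/2000 = 0.1380 → 13.8 map units.

13.8 map units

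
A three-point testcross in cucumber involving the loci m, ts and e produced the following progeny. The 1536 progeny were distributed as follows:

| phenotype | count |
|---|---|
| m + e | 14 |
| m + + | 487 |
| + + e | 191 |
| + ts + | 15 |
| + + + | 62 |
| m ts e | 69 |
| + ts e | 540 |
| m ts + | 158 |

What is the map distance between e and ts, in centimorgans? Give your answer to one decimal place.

The two most frequent reciprocal classes, + ts e and m + +, are the parental types, so the F1 was + ts e / m + +.
The two rarest classes, + ts + and m + e, are the double crossovers. Comparing them with the parentals, only the e allele has switched, so e is the middle locus and the order is ts – e – m.
Crossovers in the ts–e interval produce the single-crossover classes + + e and m ts + (191 + 158 = 349) plus the double crossovers (29).
RF(ts–e) = (349 + 29) / 1536 = 378/1536 = 0.2461 → 24.6 centimorgans.

24.6 centimorgans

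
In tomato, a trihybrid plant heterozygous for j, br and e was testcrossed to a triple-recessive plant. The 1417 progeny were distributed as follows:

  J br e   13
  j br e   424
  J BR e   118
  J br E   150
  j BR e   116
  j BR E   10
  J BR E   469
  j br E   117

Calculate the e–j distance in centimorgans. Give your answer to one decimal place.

18.2 centimorgans

The two most frequent reciprocal classes, j br e and J BR E, are the parental types, so the F1 was j br e / J BR E.
The two rarest classes, J br e and j BR E, are the double crossovers. Comparing them with the parentals, only the j allele has switched, so j is the middle locus and the order is e – j – br.
Crossovers in the e–j interval produce the single-crossover classes j br E and J BR e (117 + 118 = 235) plus the double crossovers (23).
RF(e–j) = (235 + 23) / 1417 = 258/1417 = 0.1821 → 18.2 centimorgans.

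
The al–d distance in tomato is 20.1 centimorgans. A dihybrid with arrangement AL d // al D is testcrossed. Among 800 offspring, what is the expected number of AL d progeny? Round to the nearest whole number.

320

A map distance of 20.1 centimorgans corresponds to a recombination frequency of 0.201.
The F1 is AL d / al D, so AL d is a parental gamete class with expected frequency (1 − r)/2 = 0.799/2 = 0.3995.
Expected number = 0.3995 × 800 = 319.60 ≈ 320.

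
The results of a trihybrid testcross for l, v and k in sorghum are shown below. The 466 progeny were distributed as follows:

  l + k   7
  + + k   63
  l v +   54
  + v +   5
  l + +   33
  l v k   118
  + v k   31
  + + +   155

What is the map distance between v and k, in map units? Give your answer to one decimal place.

The two most frequent reciprocal classes, l v k and + + +, are the parental types, so the F1 was l v k / + + +.
The two rarest classes, l + k and + v +, are the double crossovers. Comparing them with the parentals, only the v allele has switched, so v is the middle locus and the order is l – v – k.
Crossovers in the v–k interval produce the single-crossover classes l v + and + + k (54 + 63 = 117) plus the double crossovers (12).
RF(v–k) = (117 + 12) / 466 = 129/466 = 0.2768 → 27.7 map units.

27.7 map units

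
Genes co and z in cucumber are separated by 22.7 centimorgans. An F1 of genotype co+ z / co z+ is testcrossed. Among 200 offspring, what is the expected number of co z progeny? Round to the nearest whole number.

23

A map distance of 22.7 centimorgans corresponds to a recombination frequency of 0.227.
The F1 is co+ z / co z+, so co z is a recombinant gamete class with expected frequency r/2 = 0.227/2 = 0.1135.
Expected number = 0.1135 × 200 = 22.70 ≈ 23.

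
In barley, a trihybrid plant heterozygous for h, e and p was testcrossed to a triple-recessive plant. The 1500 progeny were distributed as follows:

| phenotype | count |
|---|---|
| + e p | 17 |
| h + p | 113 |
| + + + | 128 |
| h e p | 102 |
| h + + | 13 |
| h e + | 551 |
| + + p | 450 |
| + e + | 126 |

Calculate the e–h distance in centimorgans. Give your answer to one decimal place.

The two most frequent reciprocal classes, + + p and h e +, are the parental types, so the F1 was + + p / h e +.
The two rarest classes, + e p and h + +, are the double crossovers. Comparing them with the parentals, only the e allele has switched, so e is the middle locus and the order is h – e – p.
Crossovers in the h–e interval produce the single-crossover classes h + p and + e + (113 + 126 = 239) plus the double crossovers (30).
RF(h–e) = (239 + 30) / 1500 = 269/1500 = 0.1793 → 17.9 centimorgans.

17.9 centimorgans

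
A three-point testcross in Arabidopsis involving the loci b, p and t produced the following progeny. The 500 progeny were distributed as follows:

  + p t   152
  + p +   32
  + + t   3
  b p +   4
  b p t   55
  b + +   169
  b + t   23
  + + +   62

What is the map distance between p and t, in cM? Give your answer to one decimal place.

12.4 cM

The two most frequent reciprocal classes, b + + and + p t, are the parental types, so the F1 was b + + / + p t.
The two rarest classes, b p + and + + t, are the double crossovers. Comparing them with the parentals, only the p allele has switched, so p is the middle locus and the order is t – p – b.
Crossovers in the t–p interval produce the single-crossover classes b + t and + p + (23 + 32 = 55) plus the double crossovers (7).
RF(t–p) = (55 + 7) / 500 = 62/500 = 0.1240 → 12.4 cM.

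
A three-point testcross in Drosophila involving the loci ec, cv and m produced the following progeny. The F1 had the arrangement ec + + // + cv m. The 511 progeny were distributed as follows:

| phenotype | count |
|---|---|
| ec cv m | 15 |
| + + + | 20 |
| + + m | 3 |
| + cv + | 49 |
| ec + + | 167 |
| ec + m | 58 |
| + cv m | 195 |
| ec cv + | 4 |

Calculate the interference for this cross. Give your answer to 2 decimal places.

0.25

The two rarest classes, ec cv + and + + m, are the double crossovers. Comparing them with the parentals, only the cv allele has switched, so cv is the middle locus and the order is ec – cv – m.
ec–cv: (35 + 7)/511 = 0.0822; cv–m: (107 + 7)/511 = 0.2231.
Expected DCO frequency = 0.0822 × 0.2231 ≈ 0.01834; observed = 7/511 ≈ 0.01370.
Coefficient of coincidence = 0.01370/0.01834 ≈ 0.75; interference = 1 − 0.75 = 0.25.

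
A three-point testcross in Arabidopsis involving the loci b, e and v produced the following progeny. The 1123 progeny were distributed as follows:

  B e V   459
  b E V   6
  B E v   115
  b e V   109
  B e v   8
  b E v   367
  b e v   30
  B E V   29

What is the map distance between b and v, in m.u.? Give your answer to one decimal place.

The two most frequent reciprocal classes, B e V and b E v, are the parental types, so the F1 was B e V / b E v.
The two rarest classes, B e v and b E V, are the double crossovers. Comparing them with the parentals, only the v allele has switched, so v is the middle locus and the order is b – v – e.
Crossovers in the b–v interval produce the single-crossover classes b e V and B E v (109 + 115 = 224) plus the double crossovers (14).
RF(b–v) = (224 + 14) / 1123 = 238/1123 = 0.2119 → 21.2 m.u.

21.2 m.u.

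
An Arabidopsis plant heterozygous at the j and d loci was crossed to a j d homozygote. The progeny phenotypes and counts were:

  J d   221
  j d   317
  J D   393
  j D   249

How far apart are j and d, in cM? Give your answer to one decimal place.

39.8 cM

The two most frequent classes, J D (393) and j d (317), are the parental types, so the F1 was J D / j d.
The recombinant classes are J d and j D: 221 + 249 = 470.
Recombination frequency = 470/1180 = 0.3983 ≈ 39.8%, i.e. 39.8 cM.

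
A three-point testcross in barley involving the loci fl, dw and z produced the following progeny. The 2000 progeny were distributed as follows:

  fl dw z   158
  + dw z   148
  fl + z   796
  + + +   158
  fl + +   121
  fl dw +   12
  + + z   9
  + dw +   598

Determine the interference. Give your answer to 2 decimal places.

The two most frequent reciprocal classes, + dw + and fl + z, are the parental types, so the F1 was + dw + / fl + z.
The two rarest classes, fl dw + and + + z, are the double crossovers. Comparing them with the parentals, only the fl allele has switched, so fl is the middle locus and the order is z – fl – dw.
z–fl: (269 + 21)/2000 = 0.1450; fl–dw: (316 + 21)/2000 = 0.1685.
Expected DCO frequency = 0.1450 × 0.1685 ≈ 0.02443; observed = 21/2000 ≈ 0.01050.
Coefficient of coincidence = 0.01050/0.02443 ≈ 0.43; interference = 1 − 0.43 = 0.57.

0.57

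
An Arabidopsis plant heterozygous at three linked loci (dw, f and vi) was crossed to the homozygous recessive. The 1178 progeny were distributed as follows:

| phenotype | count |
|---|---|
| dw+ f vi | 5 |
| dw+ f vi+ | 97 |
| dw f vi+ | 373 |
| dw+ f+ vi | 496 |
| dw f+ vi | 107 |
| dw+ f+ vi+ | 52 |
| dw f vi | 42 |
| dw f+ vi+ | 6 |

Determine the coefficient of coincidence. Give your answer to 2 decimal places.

0.57

The two most frequent reciprocal classes, dw+ f+ vi and dw f vi+, are the parental types, so the F1 was dw+ f+ vi / dw f vi+.
The two rarest classes, dw+ f vi and dw f+ vi+, are the double crossovers. Comparing them with the parentals, only the f allele has switched, so f is the middle locus and the order is vi – f – dw.
vi–f: (94 + 11)/1178 = 0.0891; f–dw: (204 + 11)/1178 = 0.1825.
Expected DCO frequency = 0.0891 × 0.1825 ≈ 0.01626; observed = 11/1178 ≈ 0.00934.
Coefficient of coincidence = 0.00934/0.01626 ≈ 0.57.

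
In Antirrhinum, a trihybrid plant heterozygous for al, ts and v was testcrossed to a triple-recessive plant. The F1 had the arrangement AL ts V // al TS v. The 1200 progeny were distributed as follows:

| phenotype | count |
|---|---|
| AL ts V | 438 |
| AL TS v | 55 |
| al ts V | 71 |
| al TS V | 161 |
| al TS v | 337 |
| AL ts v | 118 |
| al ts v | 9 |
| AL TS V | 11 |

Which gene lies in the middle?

ts

The two rarest classes, AL TS V and al ts v, are the double crossovers. Comparing them with the parentals, only the ts allele has switched, so ts is the middle locus and the order is v – ts – al.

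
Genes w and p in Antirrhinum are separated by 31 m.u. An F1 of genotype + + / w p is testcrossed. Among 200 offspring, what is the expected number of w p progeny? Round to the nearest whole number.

A map distance of 31 m.u. corresponds to a recombination frequency of 0.310.
The F1 is + + / w p, so w p is a parental gamete class with expected frequency (1 − r)/2 = 0.690/2 = 0.3450.
Expected number = 0.3450 × 200 = 69.00 ≈ 69.

69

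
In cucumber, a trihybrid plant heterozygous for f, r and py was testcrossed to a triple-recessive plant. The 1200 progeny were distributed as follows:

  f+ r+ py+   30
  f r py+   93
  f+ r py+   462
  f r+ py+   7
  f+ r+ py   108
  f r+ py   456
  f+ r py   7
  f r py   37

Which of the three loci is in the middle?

The two most frequent reciprocal classes, f r+ py and f+ r py+, are the parental types, so the F1 was f r+ py / f+ r py+.
The two rarest classes, f r+ py+ and f+ r py, are the double crossovers. Comparing them with the parentals, only the py allele has switched, so py is the middle locus and the order is r – py – f.

py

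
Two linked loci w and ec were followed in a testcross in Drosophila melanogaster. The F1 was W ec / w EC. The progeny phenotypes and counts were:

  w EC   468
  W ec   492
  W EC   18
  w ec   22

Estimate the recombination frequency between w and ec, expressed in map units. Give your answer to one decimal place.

4.0 map units

The recombinant classes are W EC and w ec: 18 + 22 = 40.
Recombination frequency = 40/1000 = 0.0400 ≈ 4.0%, i.e. 4.0 map units.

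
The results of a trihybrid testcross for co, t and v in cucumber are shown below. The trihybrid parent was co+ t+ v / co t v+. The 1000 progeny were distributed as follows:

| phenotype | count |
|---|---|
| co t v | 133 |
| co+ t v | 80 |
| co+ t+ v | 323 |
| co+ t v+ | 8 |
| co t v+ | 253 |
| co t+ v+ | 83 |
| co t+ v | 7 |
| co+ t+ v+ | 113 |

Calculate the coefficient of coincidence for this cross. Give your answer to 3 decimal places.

The two rarest classes, co t+ v and co+ t v+, are the double crossovers. Comparing them with the parentals, only the co allele has switched, so co is the middle locus and the order is t – co – v.
t–co: (163 + 15)/1000 = 0.1780; co–v: (246 + 15)/1000 = 0.2610.
Expected DCO frequency = 0.1780 × 0.2610 ≈ 0.04646; observed = 15/1000 ≈ 0.01500.
Coefficient of coincidence = 0.01500/0.04646 ≈ 0.323.

0.323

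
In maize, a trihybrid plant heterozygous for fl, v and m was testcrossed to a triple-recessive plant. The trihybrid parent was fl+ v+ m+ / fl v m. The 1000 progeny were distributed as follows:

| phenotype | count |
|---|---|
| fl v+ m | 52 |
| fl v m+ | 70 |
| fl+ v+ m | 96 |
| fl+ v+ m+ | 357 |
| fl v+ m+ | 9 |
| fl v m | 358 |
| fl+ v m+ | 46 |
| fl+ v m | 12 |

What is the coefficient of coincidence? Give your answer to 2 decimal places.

The two rarest classes, fl v+ m+ and fl+ v m, are the double crossovers. Comparing them with the parentals, only the fl allele has switched, so fl is the middle locus and the order is m – fl – v.
m–fl: (166 + 21)/1000 = 0.1870; fl–v: (98 + 21)/1000 = 0.1190.
Expected DCO frequency = 0.1870 × 0.1190 ≈ 0.02225; observed = 21/1000 ≈ 0.02100.
Coefficient of coincidence = 0.02100/0.02225 ≈ 0.94.

0.94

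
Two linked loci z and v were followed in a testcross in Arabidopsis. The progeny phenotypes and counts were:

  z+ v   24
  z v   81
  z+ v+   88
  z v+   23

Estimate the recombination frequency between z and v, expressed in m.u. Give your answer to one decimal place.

The two most frequent classes, z+ v+ (88) and z v (81), are the parental types, so the F1 was z+ v+ / z v.
The recombinant classes are z+ v and z v+: 24 + 23 = 47.
Recombination frequency = 47/216 = 0.2176 ≈ 21.8%, i.e. 21.8 m.u.

21.8 m.u.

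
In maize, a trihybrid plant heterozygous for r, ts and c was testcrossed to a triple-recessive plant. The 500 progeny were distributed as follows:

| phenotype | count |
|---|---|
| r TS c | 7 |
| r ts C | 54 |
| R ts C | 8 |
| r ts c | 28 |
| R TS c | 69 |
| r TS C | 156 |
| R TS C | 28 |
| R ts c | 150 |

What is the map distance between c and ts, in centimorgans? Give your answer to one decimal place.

27.6 centimorgans

The two most frequent reciprocal classes, R ts c and r TS C, are the parental types, so the F1 was R ts c / r TS C.
The two rarest classes, R ts C and r TS c, are the double crossovers. Comparing them with the parentals, only the c allele has switched, so c is the middle locus and the order is ts – c – r.
Crossovers in the ts–c interval produce the single-crossover classes R TS c and r ts C (69 + 54 = 123) plus the double crossovers (15).
RF(ts–c) = (123 + 15) / 500 = 138/500 = 0.2760 → 27.6 centimorgans.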